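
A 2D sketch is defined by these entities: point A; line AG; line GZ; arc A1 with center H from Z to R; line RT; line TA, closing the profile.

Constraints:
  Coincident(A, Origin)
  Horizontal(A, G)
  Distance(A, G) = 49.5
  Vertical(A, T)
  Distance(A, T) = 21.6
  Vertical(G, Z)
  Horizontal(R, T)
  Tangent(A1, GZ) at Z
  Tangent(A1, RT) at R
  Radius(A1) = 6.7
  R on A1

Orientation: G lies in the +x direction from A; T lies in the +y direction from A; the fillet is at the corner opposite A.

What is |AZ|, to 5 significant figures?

51.694

A is at the origin; A and G share the same y with |AG| = 49.5 and G on the +x side, so G = (49.500, 0.0000). A and T share the same x with |AT| = 21.6 and T on the +y side, so T = (0.0000, 21.600). The virtual corner opposite A is at (49.500, 21.600). The tangent condition forces HZ to be normal to GZ and tangency of A1 to RT means the radius HR is perpendicular to RT, with radius 6.7, so the center H sits 6.7 in from both sides at H = (42.800, 14.900). That places the tangent points at Z = (49.500, 14.900) on GZ and R = (42.800, 21.600) on RT. Then |AZ| = |Z − A| = 51.694.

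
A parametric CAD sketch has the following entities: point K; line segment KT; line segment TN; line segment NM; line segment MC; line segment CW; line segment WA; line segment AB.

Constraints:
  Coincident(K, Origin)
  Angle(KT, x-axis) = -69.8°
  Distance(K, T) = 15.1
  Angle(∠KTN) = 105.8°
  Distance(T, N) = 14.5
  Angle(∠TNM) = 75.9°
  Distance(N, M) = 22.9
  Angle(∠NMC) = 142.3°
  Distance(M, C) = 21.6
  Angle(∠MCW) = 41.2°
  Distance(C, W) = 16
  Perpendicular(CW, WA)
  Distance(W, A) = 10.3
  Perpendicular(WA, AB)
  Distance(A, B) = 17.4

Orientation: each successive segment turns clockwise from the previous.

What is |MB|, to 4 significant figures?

18.08

The perpendicularity gives WA at right angles to CW, so WA runs at -154.6°; with |WA| = 10.3, A = (-11.62, 0.4658). The perpendicularity gives AB at right angles to WA, so AB runs at 115.4°; with |AB| = 17.4, B = (-19.08, 16.18). Then |MB| = |B − M| = 18.08.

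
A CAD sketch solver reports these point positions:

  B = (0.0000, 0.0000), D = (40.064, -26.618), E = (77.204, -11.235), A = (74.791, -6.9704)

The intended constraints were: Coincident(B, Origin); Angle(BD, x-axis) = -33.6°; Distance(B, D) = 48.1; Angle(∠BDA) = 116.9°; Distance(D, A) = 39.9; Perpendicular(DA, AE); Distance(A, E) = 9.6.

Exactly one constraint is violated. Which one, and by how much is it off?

Distance(A, E) = 9.6 — off by 4.70.

B = (0.00, 0.00) ✓; BD at -33.60° ✓; |BD| = 48.10 ✓; ∠BDA = 116.9° ✓; |DA| = 39.90 ✓; ∠(DA, AE) = 90.00° ✓; |AE| = 4.900 ✗.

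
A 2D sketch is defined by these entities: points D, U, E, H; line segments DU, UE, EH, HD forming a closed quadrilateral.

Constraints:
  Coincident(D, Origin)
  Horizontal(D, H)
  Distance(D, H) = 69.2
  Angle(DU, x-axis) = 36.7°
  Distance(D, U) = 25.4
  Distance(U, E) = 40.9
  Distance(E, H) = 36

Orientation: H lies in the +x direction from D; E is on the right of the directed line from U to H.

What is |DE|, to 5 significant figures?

44.921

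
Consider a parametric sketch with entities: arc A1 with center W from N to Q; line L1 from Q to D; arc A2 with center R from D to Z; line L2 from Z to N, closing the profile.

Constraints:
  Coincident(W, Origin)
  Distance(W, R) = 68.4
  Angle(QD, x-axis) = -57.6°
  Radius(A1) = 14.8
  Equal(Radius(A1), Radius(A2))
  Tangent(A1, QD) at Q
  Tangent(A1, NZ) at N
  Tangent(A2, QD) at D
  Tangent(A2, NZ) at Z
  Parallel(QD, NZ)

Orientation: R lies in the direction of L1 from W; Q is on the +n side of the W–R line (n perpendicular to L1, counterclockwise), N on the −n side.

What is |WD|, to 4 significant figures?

69.98

The slot axis is L1's direction at -57.6°, so u = (cos -57.6°, sin -57.6°) = (0.5358, -0.8443) and n = (−sin -57.6°, cos -57.6°) = (0.8443, 0.5358). W is at the origin and R lies 68.4 along u from W, so R = 68.4·u = (36.65, -57.75). Tangency of A1 to both parallel lines with radius 14.8 puts Q and N at W ± 14.8·n: Q = (12.50, 7.930), N = (-12.50, -7.930). Equal radii place D and Z the same way about R: D = R + 14.8·n = (49.15, -49.82), Z = R − 14.8·n = (24.15, -65.68). Then |WD| = |D − W| = 69.98.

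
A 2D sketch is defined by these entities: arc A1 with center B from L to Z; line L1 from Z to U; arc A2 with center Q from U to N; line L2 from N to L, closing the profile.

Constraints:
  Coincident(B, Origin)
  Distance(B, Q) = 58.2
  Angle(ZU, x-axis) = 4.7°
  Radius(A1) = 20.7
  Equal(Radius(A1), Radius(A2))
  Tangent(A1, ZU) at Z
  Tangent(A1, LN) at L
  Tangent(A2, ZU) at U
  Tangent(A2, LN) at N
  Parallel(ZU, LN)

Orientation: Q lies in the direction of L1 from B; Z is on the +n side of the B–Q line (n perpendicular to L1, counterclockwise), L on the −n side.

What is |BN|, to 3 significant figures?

61.8

The slot axis is L1's direction at 4.7°, so u = (cos 4.7°, sin 4.7°) = (0.997, 0.0819) and n = (−sin 4.7°, cos 4.7°) = (-0.0819, 0.997). B is at the origin and Q lies 58.2 along u from B, so Q = 58.2·u = (58.0, 4.77). Tangency of A1 to both parallel lines with radius 20.7 puts Z and L at B ± 20.7·n: Z = (-1.70, 20.6), L = (1.70, -20.6). Equal radii place U and N the same way about Q: U = Q + 20.7·n = (56.3, 25.4), N = Q − 20.7·n = (59.7, -15.9). Then |BN| = |N − B| = 61.8.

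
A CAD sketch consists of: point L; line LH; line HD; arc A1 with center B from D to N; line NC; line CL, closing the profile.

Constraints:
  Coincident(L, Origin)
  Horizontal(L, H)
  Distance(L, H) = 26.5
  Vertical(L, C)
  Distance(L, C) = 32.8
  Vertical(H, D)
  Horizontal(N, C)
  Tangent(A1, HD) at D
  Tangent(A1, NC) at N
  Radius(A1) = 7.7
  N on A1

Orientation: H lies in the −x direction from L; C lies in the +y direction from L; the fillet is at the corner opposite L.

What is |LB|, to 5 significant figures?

31.360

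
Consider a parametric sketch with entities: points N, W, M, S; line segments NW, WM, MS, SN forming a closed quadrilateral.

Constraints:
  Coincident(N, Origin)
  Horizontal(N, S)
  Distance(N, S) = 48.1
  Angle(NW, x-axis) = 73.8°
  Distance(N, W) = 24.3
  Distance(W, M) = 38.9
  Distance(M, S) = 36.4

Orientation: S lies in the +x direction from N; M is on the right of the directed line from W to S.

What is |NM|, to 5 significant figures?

20.887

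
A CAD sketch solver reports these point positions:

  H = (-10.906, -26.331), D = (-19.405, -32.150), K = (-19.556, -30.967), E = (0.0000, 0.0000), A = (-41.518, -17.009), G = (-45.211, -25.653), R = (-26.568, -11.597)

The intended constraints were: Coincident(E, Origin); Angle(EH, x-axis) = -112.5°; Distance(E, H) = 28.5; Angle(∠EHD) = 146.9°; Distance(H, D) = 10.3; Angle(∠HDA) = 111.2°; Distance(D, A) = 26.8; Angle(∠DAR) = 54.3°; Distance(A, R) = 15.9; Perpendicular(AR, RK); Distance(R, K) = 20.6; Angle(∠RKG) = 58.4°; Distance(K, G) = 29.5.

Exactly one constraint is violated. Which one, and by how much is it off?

Distance(K, G) = 29.5 — off by 3.30.

E = (0.00, 0.00) ✓; EH at -112.5° ✓; |EH| = 28.50 ✓; ∠EHD = 146.9° ✓; |HD| = 10.30 ✓; ∠HDA = 111.2° ✓; |DA| = 26.80 ✓; ∠DAR = 54.30° ✓; |AR| = 15.90 ✓; ∠(AR, RK) = 90.00° ✓; |RK| = 20.60 ✓; ∠RKG = 58.40° ✓; |KG| = 26.20 ✗.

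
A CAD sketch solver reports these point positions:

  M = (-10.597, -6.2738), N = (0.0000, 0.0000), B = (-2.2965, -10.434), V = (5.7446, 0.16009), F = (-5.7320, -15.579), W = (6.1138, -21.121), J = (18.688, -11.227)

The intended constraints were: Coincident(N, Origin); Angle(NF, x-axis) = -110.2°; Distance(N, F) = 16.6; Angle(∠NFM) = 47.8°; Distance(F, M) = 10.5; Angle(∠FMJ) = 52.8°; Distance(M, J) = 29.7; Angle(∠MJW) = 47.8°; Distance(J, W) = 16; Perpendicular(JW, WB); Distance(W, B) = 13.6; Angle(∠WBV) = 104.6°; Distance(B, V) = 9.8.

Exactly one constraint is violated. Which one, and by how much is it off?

Distance(B, V) = 9.8 — off by 3.50.

N = (0.00, 0.00) ✓; NF at -110.2° ✓; |NF| = 16.60 ✓; ∠NFM = 47.80° ✓; |FM| = 10.50 ✓; ∠FMJ = 52.80° ✓; |MJ| = 29.70 ✓; ∠MJW = 47.80° ✓; |JW| = 16.00 ✓; ∠(JW, WB) = 90.00° ✓; |WB| = 13.60 ✓; ∠WBV = 104.6° ✓; |BV| = 13.30 ✗.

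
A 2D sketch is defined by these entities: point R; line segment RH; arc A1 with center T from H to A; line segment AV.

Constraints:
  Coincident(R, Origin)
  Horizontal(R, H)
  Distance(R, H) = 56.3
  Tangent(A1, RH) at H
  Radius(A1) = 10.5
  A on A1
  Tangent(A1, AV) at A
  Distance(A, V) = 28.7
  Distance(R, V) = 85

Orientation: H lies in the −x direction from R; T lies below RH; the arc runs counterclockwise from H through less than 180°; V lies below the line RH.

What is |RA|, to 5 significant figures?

65.739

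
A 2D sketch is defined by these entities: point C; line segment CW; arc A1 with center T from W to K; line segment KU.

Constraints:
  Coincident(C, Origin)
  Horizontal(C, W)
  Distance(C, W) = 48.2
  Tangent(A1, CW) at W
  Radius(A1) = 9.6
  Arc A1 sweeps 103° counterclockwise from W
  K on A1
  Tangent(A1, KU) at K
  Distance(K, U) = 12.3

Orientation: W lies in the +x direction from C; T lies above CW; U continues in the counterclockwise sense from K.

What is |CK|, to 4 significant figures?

58.74

C is at the origin; C and W share the same y with |CW| = 48.2 and W on the +x side, so W = (48.20, 0.000). A1 meets CW tangentially, so TW is at right angles to CW, so T = W + (0, 9.6) = (48.20, 9.600). On A1, W sits at bearing -90° from T; a 103° counterclockwise sweep puts K at bearing 13°, so K = T + 9.6·(cos 13°, sin 13°) = (57.55, 11.76). Then |CK| = |K − C| = 58.74.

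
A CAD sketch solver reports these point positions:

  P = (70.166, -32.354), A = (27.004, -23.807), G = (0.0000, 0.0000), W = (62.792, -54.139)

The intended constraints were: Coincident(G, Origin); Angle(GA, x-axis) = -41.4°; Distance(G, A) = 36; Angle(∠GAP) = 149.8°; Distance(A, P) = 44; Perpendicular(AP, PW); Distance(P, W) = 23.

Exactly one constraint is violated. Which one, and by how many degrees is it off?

Perpendicular(AP, PW) — off by 7.50°.

G = (0.00, 0.00) ✓; GA at -41.40° ✓; |GA| = 36.00 ✓; ∠GAP = 149.8° ✓; |AP| = 44.00 ✓; ∠(AP, PW) = 97.50° ✗; |PW| = 23.00 ✓.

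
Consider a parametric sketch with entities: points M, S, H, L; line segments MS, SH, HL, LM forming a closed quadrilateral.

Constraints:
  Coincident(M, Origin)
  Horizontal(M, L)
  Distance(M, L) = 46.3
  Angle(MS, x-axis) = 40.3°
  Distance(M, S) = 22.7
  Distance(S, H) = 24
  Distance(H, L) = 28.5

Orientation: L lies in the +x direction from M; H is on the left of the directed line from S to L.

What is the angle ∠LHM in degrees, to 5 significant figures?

71.629°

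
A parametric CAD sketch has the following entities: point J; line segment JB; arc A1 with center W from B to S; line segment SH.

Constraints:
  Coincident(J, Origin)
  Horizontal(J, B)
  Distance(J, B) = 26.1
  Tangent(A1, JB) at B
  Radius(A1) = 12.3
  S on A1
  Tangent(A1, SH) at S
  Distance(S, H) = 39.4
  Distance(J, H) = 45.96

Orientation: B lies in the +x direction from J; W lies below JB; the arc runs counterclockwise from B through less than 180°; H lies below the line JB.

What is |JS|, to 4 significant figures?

16.72

J is at the origin; J and B share the same y with |JB| = 26.1 and B on the +x side, so B = (26.10, 0.000). The tangent condition forces WB to be normal to JB, so W = B + (0, -12.3) = (26.10, -12.30). Since WS ⟂ SH (tangency), |WH| = √(12.3² + 39.4²) = 41.28 regardless of where S sits on A1. So H lies on both circle(J, 45.96) and circle(W, 41.28); the below-JB intersection is H = (2.141, -45.91). S is the foot of the tangent from H: S = (14.41, -8.469).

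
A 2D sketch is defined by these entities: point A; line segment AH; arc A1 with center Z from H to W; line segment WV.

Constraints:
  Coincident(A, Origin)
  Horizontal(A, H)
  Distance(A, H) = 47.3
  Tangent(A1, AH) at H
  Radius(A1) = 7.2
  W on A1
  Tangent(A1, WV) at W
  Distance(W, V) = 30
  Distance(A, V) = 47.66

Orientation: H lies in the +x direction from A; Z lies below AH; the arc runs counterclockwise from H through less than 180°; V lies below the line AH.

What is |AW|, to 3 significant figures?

40.7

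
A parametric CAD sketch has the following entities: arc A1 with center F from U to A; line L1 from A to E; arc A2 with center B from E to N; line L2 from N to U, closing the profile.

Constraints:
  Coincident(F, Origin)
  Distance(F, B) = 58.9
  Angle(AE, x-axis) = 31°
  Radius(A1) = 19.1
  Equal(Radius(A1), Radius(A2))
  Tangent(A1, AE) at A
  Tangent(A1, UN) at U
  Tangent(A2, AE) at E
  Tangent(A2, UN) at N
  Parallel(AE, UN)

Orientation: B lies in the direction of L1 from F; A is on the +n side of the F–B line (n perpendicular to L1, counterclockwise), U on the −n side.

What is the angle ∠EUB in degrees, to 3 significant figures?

15.0°

Tangency of A1 to both parallel lines with radius 19.1 puts A and U at F ± 19.1·n: A = (-9.84, 16.4), U = (9.84, -16.4). Equal radii place E and N the same way about B: E = B + 19.1·n = (40.6, 46.7), N = B − 19.1·n = (60.3, 14.0). Then cos ∠EUB = UE·UB / (|UE||UB|), giving 15.0°.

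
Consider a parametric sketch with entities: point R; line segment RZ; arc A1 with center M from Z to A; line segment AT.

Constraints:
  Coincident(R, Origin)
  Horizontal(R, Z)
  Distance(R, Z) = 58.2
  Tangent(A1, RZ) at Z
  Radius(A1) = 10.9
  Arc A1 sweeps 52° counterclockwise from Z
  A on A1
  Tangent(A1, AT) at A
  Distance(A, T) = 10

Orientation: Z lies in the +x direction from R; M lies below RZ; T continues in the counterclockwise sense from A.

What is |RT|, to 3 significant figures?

45.1

On A1, Z sits at bearing 90° from M; a 52° counterclockwise sweep puts A at bearing 142°, so A = M + 10.9·(cos 142°, sin 142°) = (49.6, -4.19). A1 meets AT tangentially, so MA is at right angles to AT, so AT runs along (−sin 142°, cos 142°); with |AT| = 10.0, T = (43.5, -12.1). Then |RT| = |T − R| = 45.1.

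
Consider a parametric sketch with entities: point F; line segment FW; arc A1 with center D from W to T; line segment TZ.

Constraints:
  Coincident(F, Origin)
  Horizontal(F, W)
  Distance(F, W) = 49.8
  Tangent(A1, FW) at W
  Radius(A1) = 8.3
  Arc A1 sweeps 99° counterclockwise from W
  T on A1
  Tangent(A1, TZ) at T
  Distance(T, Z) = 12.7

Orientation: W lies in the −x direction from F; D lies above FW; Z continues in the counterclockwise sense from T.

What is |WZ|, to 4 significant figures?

23.00

F is at the origin; F and W share the same y with |FW| = 49.8 and W on the −x side, so W = (-49.80, 0.000). Tangency of A1 to FW means the radius DW is perpendicular to FW, so D = W + (0, 8.3) = (-49.80, 8.300). On A1, W sits at bearing -90° from D; a 99° counterclockwise sweep puts T at bearing 9°, so T = D + 8.3·(cos 9°, sin 9°) = (-41.60, 9.598). Since A1 is tangent to TZ there, DT ⟂ TZ, so TZ runs along (−sin 9°, cos 9°); with |TZ| = 12.7, Z = (-43.59, 22.14). Then |WZ| = |Z − W| = 23.00.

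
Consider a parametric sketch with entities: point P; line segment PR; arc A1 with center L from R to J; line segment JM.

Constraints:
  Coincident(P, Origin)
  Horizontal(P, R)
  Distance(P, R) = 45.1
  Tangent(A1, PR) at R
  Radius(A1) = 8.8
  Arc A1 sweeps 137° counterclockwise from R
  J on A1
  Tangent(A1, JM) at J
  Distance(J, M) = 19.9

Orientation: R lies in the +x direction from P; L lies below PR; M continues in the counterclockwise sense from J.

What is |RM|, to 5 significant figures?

30.050

P is at the origin; PR is horizontal with |PR| = 45.1 and R on the +x side, so R = (45.100, 0.0000). Tangency of A1 to PR means the radius LR is perpendicular to PR, so L = R + (0, -8.8) = (45.100, -8.8000). On A1, R sits at bearing 90° from L; a 137° counterclockwise sweep puts J at bearing 227°, so J = L + 8.8·(cos 227°, sin 227°) = (39.098, -15.236). The tangent condition forces LJ to be normal to JM, so JM runs along (−sin 227°, cos 227°); with |JM| = 19.9, M = (53.652, -28.808). Then |RM| = |M − R| = 30.050.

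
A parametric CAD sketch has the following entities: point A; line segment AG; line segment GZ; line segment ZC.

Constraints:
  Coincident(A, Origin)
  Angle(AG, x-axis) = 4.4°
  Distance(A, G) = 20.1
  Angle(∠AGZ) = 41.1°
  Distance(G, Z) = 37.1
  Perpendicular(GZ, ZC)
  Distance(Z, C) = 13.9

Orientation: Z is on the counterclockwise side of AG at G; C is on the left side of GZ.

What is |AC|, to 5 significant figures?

21.964

A is at the origin; AG runs at 4.4° with length 20.1, so G = 20.1·(cos 4.4°, sin 4.4°) = (20.041, 1.5421). ∠AGZ = 41.1°, so GZ runs at 4.4° + (180° − 41.1°) = 143.30° from the x-axis; with |GZ| = 37.1, Z = G + 37.1·(cos 143.30°, sin 143.30°) = (-9.7051, 23.714). The perpendicularity gives ZC at right angles to GZ; with |ZC| = 13.9 on the left of GZ, C = Z + 13.9·(-0.59763, -0.80178) = (-18.012, 12.569). Then |AC| = |C − A| = 21.964.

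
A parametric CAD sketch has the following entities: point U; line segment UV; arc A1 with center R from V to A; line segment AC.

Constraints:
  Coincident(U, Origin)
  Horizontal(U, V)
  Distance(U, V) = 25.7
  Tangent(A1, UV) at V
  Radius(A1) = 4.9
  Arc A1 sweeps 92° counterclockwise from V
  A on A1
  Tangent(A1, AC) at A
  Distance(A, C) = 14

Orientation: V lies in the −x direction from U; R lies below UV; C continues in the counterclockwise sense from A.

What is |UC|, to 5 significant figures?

35.636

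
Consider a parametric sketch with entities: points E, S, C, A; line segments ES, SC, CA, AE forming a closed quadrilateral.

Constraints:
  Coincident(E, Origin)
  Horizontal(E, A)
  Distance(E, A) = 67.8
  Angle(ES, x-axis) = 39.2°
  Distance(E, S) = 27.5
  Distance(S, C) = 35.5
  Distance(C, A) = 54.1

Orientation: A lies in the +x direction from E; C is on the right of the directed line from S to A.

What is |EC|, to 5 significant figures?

24.436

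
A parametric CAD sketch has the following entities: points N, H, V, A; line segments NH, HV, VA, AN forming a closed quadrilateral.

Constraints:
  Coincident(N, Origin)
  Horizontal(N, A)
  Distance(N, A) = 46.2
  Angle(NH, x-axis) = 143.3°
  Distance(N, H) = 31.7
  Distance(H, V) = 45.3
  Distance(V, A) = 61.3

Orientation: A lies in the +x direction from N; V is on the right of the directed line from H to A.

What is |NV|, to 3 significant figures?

25.9

Checks: |HV| = 45.30 ✓; |VA| = 61.30 ✓.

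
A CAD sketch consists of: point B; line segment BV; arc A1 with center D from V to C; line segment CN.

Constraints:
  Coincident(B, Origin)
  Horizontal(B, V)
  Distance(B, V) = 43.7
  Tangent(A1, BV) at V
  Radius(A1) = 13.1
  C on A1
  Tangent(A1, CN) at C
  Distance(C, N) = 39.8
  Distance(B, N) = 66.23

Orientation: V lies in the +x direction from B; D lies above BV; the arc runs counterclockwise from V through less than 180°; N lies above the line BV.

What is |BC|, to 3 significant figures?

58.6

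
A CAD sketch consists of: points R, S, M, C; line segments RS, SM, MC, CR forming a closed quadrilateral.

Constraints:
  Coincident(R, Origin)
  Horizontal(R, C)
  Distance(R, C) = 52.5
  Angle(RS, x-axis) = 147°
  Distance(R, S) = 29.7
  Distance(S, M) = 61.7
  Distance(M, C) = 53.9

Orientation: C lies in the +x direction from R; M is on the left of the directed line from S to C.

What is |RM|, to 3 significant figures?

55.5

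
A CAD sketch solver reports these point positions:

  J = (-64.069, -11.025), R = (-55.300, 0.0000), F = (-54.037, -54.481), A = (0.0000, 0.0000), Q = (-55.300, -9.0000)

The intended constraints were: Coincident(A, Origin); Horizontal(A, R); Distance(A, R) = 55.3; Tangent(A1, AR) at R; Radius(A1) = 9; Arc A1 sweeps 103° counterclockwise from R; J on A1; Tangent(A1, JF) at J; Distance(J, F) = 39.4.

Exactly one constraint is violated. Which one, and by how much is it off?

Distance(J, F) = 39.4 — off by 5.20.

A = (0.00, 0.00) ✓; A.y = 0.00, R.y = 0.00 ✓; |AR| = 55.30 ✓; ∠(QR, RA) = 90.00° ✓; |QR| = 9.000 ✓; bearing(Q→J) − bearing(Q→R) = 103.0° ✓; |QJ| = 9.000 ✓; ∠(QJ, JF) = 90.00° ✓; |JF| = 44.60 ✗.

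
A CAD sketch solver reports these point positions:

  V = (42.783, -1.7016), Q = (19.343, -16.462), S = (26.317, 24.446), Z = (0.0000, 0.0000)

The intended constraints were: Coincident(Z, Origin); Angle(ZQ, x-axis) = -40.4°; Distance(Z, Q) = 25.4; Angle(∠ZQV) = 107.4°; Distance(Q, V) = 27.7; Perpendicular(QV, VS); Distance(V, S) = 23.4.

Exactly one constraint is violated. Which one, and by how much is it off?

Distance(V, S) = 23.4 — off by 7.50.

Z = (0.00, 0.00) ✓; ZQ at -40.40° ✓; |ZQ| = 25.40 ✓; ∠ZQV = 107.4° ✓; |QV| = 27.70 ✓; ∠(QV, VS) = 90.00° ✓; |VS| = 30.90 ✗.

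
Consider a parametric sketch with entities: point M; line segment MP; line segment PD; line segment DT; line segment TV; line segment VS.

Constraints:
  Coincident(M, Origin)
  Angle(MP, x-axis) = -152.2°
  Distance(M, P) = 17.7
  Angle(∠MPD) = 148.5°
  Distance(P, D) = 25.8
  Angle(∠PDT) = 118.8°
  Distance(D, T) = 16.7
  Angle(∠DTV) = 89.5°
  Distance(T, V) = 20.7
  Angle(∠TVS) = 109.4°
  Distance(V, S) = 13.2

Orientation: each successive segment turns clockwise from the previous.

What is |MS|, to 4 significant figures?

21.88

M is at the origin; MP runs at -152.2° with length 17.7, so P = (-15.66, -8.255). ∠MPD = 148.5° gives PD at 176.3° from the x-axis; with |PD| = 25.8, D = (-41.40, -6.590). ∠PDT = 118.8° gives DT at 115.1° from the x-axis; with |DT| = 16.7, T = (-48.49, 8.533). ∠DTV = 89.5° gives TV at 24.60° from the x-axis; with |TV| = 20.7, V = (-29.67, 17.15). ∠TVS = 109.4° gives VS at -46.00° from the x-axis; with |VS| = 13.2, S = (-20.50, 7.655). Then |MS| = |S − M| = 21.88.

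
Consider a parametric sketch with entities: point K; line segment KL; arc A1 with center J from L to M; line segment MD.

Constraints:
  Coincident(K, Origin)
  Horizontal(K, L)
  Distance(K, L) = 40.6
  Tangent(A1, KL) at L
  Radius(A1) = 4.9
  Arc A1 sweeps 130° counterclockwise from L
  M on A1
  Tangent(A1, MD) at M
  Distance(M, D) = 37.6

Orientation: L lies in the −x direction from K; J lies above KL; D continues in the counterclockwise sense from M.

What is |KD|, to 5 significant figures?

71.281

On A1, L sits at bearing -90° from J; a 130° counterclockwise sweep puts M at bearing 40°, so M = J + 4.9·(cos 40°, sin 40°) = (-36.846, 8.0497). Since A1 is tangent to MD there, JM ⟂ MD, so MD runs along (−sin 40°, cos 40°); with |MD| = 37.6, D = (-61.015, 36.853). Then |KD| = |D − K| = 71.281.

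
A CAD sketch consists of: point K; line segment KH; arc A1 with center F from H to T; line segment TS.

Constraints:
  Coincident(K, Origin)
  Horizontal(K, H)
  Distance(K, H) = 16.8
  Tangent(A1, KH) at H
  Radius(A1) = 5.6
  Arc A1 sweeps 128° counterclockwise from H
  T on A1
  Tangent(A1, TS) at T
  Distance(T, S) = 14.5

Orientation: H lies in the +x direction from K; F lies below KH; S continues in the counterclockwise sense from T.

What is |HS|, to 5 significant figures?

20.966

K is at the origin; K and H share the same y with |KH| = 16.8 and H on the +x side, so H = (16.800, 0.0000). Tangency of A1 to KH means the radius FH is perpendicular to KH, so F = H + (0, -5.6) = (16.800, -5.6000). On A1, H sits at bearing 90° from F; a 128° counterclockwise sweep puts T at bearing 218°, so T = F + 5.6·(cos 218°, sin 218°) = (12.387, -9.0477). Since A1 is tangent to TS there, FT ⟂ TS, so TS runs along (−sin 218°, cos 218°); with |TS| = 14.5, S = (21.314, -20.474). Then |HS| = |S − H| = 20.966.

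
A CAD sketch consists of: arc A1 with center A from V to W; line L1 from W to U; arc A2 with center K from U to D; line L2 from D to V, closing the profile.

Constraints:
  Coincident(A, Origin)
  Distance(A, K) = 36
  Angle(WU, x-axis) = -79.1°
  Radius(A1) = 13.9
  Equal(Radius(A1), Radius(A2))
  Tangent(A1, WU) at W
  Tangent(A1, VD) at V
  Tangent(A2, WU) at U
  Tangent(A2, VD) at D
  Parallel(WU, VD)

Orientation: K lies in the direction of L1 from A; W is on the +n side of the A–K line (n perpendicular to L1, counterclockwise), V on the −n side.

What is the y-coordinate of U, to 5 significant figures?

-32.722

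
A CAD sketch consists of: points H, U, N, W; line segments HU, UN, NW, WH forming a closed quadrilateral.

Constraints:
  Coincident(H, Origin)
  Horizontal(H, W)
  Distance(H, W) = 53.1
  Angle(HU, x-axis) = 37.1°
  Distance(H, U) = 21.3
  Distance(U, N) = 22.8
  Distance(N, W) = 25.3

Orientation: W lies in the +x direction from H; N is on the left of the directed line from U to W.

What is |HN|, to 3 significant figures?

43.6

H is at the origin; H and W share the same y with |HW| = 53.1 and W in +x, so W = (53.1, 0). HU runs at 37.1° with |HU| = 21.3, so U = (17.0, 12.8). N is determined by |UN| = 22.8 and |NW| = 25.3 together: it lies at the intersection of circle(U, 22.8) and circle(W, 25.3). With |UW| = 38.3, the foot of the radical line on UW is 17.6 from U and the perpendicular offset is √(22.8² − 17.6²) = 14.5. Taking the left-of-UW solution: N = (38.4, 20.6).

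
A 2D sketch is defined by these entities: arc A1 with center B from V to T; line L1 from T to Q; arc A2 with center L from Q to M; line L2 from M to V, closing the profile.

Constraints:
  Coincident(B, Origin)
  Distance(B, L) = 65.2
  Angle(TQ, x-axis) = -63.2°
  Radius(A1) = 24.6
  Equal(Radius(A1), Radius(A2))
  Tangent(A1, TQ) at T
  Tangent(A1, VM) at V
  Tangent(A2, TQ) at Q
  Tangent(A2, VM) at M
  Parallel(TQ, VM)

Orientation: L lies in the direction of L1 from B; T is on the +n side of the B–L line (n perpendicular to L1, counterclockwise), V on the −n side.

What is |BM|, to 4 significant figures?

69.69

Tangency of A1 to both parallel lines with radius 24.6 puts T and V at B ± 24.6·n: T = (21.96, 11.09), V = (-21.96, -11.09). Equal radii place Q and M the same way about L: Q = L + 24.6·n = (51.35, -47.11), M = L − 24.6·n = (7.440, -69.29). Then |BM| = |M − B| = 69.69.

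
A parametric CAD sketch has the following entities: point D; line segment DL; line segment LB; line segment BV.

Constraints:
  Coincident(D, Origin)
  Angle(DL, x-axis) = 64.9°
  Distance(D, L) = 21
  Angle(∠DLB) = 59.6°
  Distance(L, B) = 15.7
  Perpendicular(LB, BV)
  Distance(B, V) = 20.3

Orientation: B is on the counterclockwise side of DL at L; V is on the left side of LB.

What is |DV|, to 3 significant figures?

5.52

∠DLB = 59.6°, so LB runs at 64.9° + (180° − 59.6°) = 185° from the x-axis; with |LB| = 15.7, B = L + 15.7·(cos 185°, sin 185°) = (-6.72, 17.6). The perpendicularity gives BV at right angles to LB; with |BV| = 20.3 on the left of LB, V = B + 20.3·(0.0924, -0.996) = (-4.85, -2.65). Then |DV| = |V − D| = 5.52.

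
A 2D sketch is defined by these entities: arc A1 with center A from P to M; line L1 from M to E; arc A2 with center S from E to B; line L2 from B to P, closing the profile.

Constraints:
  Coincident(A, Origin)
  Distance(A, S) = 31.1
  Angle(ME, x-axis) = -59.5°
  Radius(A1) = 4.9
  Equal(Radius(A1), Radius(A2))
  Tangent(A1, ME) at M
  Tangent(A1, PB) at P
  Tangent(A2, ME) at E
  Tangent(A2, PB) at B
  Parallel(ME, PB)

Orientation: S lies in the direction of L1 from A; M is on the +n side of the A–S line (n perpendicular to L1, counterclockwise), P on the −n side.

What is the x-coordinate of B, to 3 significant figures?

11.6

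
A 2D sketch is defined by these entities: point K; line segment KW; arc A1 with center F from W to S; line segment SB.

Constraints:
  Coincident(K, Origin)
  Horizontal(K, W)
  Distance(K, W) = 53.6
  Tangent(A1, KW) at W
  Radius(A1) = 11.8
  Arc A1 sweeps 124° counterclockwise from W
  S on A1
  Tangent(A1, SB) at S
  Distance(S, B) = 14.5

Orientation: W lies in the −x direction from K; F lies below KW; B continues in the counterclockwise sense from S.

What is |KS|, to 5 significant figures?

65.999

K is at the origin; K and W share the same y with |KW| = 53.6 and W on the −x side, so W = (-53.600, 0.0000). A1 meets KW tangentially, so FW is at right angles to KW, so F = W + (0, -11.8) = (-53.600, -11.800). On A1, W sits at bearing 90° from F; a 124° counterclockwise sweep puts S at bearing 214°, so S = F + 11.8·(cos 214°, sin 214°) = (-63.383, -18.398). Then |KS| = |S − K| = 65.999.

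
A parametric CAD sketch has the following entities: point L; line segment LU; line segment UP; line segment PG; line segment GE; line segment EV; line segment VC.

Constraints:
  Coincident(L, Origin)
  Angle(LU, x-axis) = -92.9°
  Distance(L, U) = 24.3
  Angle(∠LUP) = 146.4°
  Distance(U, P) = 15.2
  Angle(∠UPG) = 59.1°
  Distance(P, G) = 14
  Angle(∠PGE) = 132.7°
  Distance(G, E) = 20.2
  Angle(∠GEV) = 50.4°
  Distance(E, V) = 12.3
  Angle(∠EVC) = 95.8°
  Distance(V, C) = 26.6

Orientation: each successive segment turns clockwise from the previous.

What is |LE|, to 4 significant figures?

8.896

∠UPG = 59.1° gives PG at 112.6° from the x-axis; with |PG| = 14.0, G = (-15.65, -23.56). ∠PGE = 132.7° gives GE at 65.30° from the x-axis; with |GE| = 20.2, E = (-7.210, -5.211). Then |LE| = |E − L| = 8.896.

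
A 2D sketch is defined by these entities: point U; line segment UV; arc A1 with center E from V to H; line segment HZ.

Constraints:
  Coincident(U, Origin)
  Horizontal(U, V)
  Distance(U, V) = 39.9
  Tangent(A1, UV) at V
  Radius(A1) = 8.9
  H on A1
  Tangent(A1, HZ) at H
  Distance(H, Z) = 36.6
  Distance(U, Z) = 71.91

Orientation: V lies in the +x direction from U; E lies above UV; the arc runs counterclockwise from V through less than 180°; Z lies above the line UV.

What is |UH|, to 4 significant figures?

48.87

Checks: U.y = 0.00, V.y = 0.00 ✓; |EH| = 8.900 ✓; ∠(EH, HZ) = 90.00° ✓; |HZ| = 36.60 ✓; |UZ| = 71.91 ✓.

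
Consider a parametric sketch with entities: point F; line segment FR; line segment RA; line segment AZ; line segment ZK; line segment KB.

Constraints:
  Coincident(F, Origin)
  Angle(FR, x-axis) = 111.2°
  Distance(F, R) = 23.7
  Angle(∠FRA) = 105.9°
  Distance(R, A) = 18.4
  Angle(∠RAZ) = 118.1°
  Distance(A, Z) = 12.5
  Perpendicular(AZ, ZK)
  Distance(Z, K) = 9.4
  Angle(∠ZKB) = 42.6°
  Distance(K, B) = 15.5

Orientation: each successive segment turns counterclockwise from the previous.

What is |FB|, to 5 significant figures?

35.284

F is at the origin; FR runs at 111.2° with length 23.7, so R = (-8.5705, 22.096). ∠FRA = 105.9° gives RA at -174.70° from the x-axis; with |RA| = 18.4, A = (-26.892, 20.396). ∠RAZ = 118.1° gives AZ at -112.80° from the x-axis; with |AZ| = 12.5, Z = (-31.736, 8.8732). The perpendicularity gives ZK at right angles to AZ, so ZK runs at -22.800°; with |ZK| = 9.4, K = (-23.070, 5.2305). ∠ZKB = 42.6° gives KB at 114.60° from the x-axis; with |KB| = 15.5, B = (-29.523, 19.324). Then |FB| = |B − F| = 35.284.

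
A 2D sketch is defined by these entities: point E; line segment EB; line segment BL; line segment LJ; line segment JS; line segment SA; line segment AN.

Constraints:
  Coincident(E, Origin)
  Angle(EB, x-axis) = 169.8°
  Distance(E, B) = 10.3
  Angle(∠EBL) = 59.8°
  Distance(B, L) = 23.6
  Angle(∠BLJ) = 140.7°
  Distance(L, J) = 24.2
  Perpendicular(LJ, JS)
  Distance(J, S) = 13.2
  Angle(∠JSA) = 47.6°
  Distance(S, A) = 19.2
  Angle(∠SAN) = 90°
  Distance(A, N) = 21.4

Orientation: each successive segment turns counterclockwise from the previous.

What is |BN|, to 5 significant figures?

52.484

E is at the origin; EB runs at 169.8° with length 10.3, so B = (-10.137, 1.8240). ∠EBL = 59.8° gives BL at -70.000° from the x-axis; with |BL| = 23.6, L = (-2.0655, -20.353). ∠BLJ = 140.7° gives LJ at -30.700° from the x-axis; with |LJ| = 24.2, J = (18.743, -32.708). LJ ⟂ JS, so JS runs at 59.300°; with |JS| = 13.2, S = (25.482, -21.358). ∠JSA = 47.6° gives SA at -168.30° from the x-axis; with |SA| = 19.2, A = (6.6810, -25.251). ∠SAN = 90.0° gives AN at -78.300° from the x-axis; with |AN| = 21.4, N = (11.021, -46.207). Then |BN| = |N − B| = 52.484.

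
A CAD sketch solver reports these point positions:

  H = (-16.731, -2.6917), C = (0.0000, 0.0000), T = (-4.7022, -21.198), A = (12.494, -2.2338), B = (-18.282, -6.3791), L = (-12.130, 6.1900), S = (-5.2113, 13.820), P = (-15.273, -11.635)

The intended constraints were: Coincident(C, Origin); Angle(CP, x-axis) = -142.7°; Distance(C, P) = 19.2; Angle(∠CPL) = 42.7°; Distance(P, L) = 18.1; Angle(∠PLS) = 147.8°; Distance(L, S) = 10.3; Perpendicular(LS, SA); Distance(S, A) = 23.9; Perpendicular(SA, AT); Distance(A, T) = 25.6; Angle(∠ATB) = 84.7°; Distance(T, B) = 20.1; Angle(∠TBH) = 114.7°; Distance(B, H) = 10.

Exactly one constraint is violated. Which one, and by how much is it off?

Distance(B, H) = 10 — off by 6.00.

C = (0.00, 0.00) ✓; CP at -142.7° ✓; |CP| = 19.20 ✓; ∠CPL = 42.70° ✓; |PL| = 18.10 ✓; ∠PLS = 147.8° ✓; |LS| = 10.30 ✓; ∠(LS, SA) = 90.00° ✓; |SA| = 23.90 ✓; ∠(SA, AT) = 90.00° ✓; |AT| = 25.60 ✓; ∠ATB = 84.70° ✓; |TB| = 20.10 ✓; ∠TBH = 114.7° ✓; |BH| = 4.000 ✗.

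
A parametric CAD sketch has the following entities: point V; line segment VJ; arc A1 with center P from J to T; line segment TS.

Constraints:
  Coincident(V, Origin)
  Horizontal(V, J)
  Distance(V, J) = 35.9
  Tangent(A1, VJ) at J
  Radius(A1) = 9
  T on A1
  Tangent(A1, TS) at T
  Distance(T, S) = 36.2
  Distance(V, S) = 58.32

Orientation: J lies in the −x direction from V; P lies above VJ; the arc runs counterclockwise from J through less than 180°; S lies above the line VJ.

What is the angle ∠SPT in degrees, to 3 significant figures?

76.0°

Checks: ∠(PJ, JV) = 90.00° ✓; |PT| = 9.000 ✓; ∠(PT, TS) = 90.00° ✓; |TS| = 36.20 ✓; |VS| = 58.32 ✓.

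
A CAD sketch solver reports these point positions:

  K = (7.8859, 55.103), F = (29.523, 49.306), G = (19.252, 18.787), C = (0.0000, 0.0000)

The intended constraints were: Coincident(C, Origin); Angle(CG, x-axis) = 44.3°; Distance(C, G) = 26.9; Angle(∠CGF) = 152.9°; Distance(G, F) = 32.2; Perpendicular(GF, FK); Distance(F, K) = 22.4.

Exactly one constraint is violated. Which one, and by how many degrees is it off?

Perpendicular(GF, FK) — off by 3.60°.

C = (0.00, 0.00) ✓; CG at 44.30° ✓; |CG| = 26.90 ✓; ∠CGF = 152.9° ✓; |GF| = 32.20 ✓; ∠(GF, FK) = 93.60° ✗; |FK| = 22.40 ✓.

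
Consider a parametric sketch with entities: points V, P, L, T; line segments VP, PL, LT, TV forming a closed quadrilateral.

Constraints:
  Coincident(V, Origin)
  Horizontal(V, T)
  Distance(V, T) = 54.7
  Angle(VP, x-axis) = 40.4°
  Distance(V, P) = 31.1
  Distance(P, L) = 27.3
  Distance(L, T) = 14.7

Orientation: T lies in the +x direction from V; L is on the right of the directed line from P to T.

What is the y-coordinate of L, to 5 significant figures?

-1.6607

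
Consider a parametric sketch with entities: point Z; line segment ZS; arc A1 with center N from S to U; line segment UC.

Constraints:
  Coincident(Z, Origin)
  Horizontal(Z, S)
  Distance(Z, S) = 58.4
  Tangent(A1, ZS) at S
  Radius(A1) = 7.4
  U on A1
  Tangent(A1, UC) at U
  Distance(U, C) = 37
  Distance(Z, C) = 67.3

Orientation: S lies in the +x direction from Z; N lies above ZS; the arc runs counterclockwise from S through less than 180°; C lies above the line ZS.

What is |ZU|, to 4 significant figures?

66.01

Checks: Z = (0.00, 0.00) ✓; |NU| = 7.400 ✓; ∠(NU, UC) = 90.00° ✓; |UC| = 37.00 ✓; |ZC| = 67.30 ✓.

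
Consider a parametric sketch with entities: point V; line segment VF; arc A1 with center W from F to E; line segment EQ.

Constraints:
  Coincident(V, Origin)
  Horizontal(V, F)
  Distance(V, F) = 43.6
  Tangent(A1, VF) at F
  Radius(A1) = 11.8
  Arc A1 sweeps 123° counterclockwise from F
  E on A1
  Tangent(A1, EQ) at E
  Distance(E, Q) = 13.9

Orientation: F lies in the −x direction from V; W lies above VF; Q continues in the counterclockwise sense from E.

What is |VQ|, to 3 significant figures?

51.0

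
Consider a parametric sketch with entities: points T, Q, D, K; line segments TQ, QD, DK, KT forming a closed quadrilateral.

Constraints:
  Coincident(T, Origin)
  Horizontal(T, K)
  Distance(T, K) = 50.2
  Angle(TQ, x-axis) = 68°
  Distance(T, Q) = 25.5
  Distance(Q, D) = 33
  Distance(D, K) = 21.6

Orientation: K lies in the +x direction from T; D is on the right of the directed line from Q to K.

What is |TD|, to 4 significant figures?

29.00

T is at the origin; TK is horizontal with |TK| = 50.2 and K in +x, so K = (50.2, 0). TQ runs at 68.0° with |TQ| = 25.5, so Q = (9.552, 23.64). D is determined by |QD| = 33.0 and |DK| = 21.6 together: it lies at the intersection of circle(Q, 33.0) and circle(K, 21.6). With |QK| = 47.02, the foot of the radical line on QK is 30.13 from Q and the perpendicular offset is √(33.0² − 30.13²) = 13.46. Taking the right-of-QK solution: D = (28.83, -3.141).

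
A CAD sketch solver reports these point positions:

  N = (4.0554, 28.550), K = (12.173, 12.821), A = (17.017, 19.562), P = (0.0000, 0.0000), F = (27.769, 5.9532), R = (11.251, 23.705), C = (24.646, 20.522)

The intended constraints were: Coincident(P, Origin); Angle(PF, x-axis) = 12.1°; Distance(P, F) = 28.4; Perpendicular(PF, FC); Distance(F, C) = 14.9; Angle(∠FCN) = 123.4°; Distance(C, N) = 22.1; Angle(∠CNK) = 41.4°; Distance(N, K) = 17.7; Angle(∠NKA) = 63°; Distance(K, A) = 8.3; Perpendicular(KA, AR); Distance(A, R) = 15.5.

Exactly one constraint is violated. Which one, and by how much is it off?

Distance(A, R) = 15.5 — off by 8.40.

P = (0.00, 0.00) ✓; PF at 12.10° ✓; |PF| = 28.40 ✓; ∠(PF, FC) = 90.00° ✓; |FC| = 14.90 ✓; ∠FCN = 123.4° ✓; |CN| = 22.10 ✓; ∠CNK = 41.40° ✓; |NK| = 17.70 ✓; ∠NKA = 63.00° ✓; |KA| = 8.301 ✓; ∠(KA, AR) = 90.00° ✓; |AR| = 7.100 ✗.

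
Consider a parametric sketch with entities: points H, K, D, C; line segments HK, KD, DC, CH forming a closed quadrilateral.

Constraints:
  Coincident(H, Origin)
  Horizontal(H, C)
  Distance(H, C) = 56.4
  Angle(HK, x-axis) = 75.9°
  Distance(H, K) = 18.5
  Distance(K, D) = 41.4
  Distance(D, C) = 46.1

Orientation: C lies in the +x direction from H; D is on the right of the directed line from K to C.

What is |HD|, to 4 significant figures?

27.00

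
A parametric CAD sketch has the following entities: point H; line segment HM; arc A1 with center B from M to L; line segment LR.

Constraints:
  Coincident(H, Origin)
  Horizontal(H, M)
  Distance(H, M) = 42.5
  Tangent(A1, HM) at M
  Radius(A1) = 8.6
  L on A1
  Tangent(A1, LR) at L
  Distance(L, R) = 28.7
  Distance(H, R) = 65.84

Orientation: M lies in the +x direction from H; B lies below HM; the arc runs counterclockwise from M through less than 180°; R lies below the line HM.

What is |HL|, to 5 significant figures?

38.865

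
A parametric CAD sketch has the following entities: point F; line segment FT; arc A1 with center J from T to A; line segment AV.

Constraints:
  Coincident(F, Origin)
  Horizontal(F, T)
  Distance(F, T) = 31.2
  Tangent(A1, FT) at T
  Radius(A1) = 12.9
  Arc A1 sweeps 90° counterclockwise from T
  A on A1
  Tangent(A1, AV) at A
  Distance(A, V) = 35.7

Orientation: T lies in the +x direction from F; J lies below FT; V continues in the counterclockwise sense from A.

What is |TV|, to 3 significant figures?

50.3

F is at the origin; FT is horizontal with |FT| = 31.2 and T on the +x side, so T = (31.2, 0.00). Tangency of A1 to FT means the radius JT is perpendicular to FT, so J = T + (0, -12.9) = (31.2, -12.9). On A1, T sits at bearing 90° from J; a 90° counterclockwise sweep puts A at bearing 180°, so A = J + 12.9·(cos 180°, sin 180°) = (18.3, -12.9). Since A1 is tangent to AV there, JA ⟂ AV, so AV runs along (−sin 180°, cos 180°); with |AV| = 35.7, V = (18.3, -48.6). Then |TV| = |V − T| = 50.3.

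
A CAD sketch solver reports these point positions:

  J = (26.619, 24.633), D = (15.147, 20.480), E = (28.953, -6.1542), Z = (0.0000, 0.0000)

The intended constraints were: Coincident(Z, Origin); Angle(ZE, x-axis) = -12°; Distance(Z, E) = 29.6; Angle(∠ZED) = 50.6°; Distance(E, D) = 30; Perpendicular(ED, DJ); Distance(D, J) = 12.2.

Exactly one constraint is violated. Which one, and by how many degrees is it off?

Perpendicular(ED, DJ) — off by 7.50°.

Z = (0.00, 0.00) ✓; ZE at -12.00° ✓; |ZE| = 29.60 ✓; ∠ZED = 50.60° ✓; |ED| = 30.00 ✓; ∠(ED, DJ) = 97.50° ✗; |DJ| = 12.20 ✓.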